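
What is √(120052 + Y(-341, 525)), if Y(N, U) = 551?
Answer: √120603 ≈ 347.28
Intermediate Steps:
√(120052 + Y(-341, 525)) = √(120052 + 551) = √120603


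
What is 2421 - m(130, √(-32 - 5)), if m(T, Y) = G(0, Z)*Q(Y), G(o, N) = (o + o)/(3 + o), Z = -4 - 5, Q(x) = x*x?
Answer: 2421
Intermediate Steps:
Q(x) = x²
Z = -9
G(o, N) = 2*o/(3 + o) (G(o, N) = (2*o)/(3 + o) = 2*o/(3 + o))
m(T, Y) = 0 (m(T, Y) = (2*0/(3 + 0))*Y² = (2*0/3)*Y² = (2*0*(⅓))*Y² = 0*Y² = 0)
2421 - m(130, √(-32 - 5)) = 2421 - 1*0 = 2421 + 0 = 2421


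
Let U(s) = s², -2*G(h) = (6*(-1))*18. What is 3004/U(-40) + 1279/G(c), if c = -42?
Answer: 276077/10800 ≈ 25.563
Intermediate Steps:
G(h) = 54 (G(h) = -6*(-1)*18/2 = -(-3)*18 = -½*(-108) = 54)
3004/U(-40) + 1279/G(c) = 3004/((-40)²) + 1279/54 = 3004/1600 + 1279*(1/54) = 3004*(1/1600) + 1279/54 = 751/400 + 1279/54 = 276077/10800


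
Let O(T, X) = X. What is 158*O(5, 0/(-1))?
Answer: 0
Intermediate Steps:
158*O(5, 0/(-1)) = 158*(0/(-1)) = 158*(0*(-1)) = 158*0 = 0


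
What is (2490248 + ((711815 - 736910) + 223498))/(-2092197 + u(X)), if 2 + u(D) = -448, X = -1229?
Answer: -896217/697549 ≈ -1.2848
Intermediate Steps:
u(D) = -450 (u(D) = -2 - 448 = -450)
(2490248 + ((711815 - 736910) + 223498))/(-2092197 + u(X)) = (2490248 + ((711815 - 736910) + 223498))/(-2092197 - 450) = (2490248 + (-25095 + 223498))/(-2092647) = (2490248 + 198403)*(-1/2092647) = 2688651*(-1/2092647) = -896217/697549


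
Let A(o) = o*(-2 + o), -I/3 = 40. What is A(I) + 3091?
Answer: 17731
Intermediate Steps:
I = -120 (I = -3*40 = -120)
A(I) + 3091 = -120*(-2 - 120) + 3091 = -120*(-122) + 3091 = 14640 + 3091 = 17731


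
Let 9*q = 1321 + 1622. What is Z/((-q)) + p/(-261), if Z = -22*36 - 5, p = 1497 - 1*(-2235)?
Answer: -112483/9483 ≈ -11.862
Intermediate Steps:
p = 3732 (p = 1497 + 2235 = 3732)
q = 327 (q = (1321 + 1622)/9 = (1/9)*2943 = 327)
Z = -797 (Z = -792 - 5 = -797)
Z/((-q)) + p/(-261) = -797/((-1*327)) + 3732/(-261) = -797/(-327) + 3732*(-1/261) = -797*(-1/327) - 1244/87 = 797/327 - 1244/87 = -112483/9483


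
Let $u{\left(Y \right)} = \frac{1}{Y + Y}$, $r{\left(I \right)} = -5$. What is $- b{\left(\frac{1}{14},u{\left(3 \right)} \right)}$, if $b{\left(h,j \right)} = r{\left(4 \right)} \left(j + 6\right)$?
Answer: $\frac{185}{6} \approx 30.833$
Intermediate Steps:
$u{\left(Y \right)} = \frac{1}{2 Y}$
$b{\left(h,j \right)} = -30 - 5 j$ ($b{\left(h,j \right)} = - 5 \left(j + 6\right) = - 5 \left(6 + j\right) = -30 - 5 j$)
$- b{\left(\frac{1}{14},u{\left(3 \right)} \right)} = - (-30 - 5 \frac{1}{2 \cdot 3}) = - (-30 - 5 \cdot \frac{1}{2} \cdot \frac{1}{3}) = - (-30 - \frac{5}{6}) = \left(-1\right) \left(- \frac{185}{6}\right) = \frac{185}{6}$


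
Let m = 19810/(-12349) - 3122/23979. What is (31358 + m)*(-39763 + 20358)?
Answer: -180177617602968250/296116671 ≈ -6.0847e+8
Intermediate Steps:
m = -513577568/296116671 (m = 19810*(-1/12349) - 3122*1/23979 = -19810/12349 - 3122/23979 = -513577568/296116671 ≈ -1.7344)
(31358 + m)*(-39763 + 20358) = (31358 - 513577568/296116671)*(-39763 + 20358) = (9285112991650/296116671)*(-19405) = -180177617602968250/296116671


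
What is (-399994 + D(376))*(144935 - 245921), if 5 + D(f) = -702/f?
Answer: 3797081830359/94 ≈ 4.0394e+10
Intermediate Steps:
D(f) = -5 - 702/f
(-399994 + D(376))*(144935 - 245921) = (-399994 + (-5 - 702/376))*(144935 - 245921) = (-399994 + (-5 - 702*1/376))*(-100986) = (-399994 + (-5 - 351/188))*(-100986) = (-399994 - 1291/188)*(-100986) = -75200163/188*(-100986) = 3797081830359/94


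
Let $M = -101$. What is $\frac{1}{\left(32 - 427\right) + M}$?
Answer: $- \frac{1}{496} \approx -0.0020161$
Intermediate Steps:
$\frac{1}{\left(32 - 427\right) + M} = \frac{1}{\left(32 - 427\right) - 101} = \frac{1}{-395 - 101} = \frac{1}{-496} = - \frac{1}{496}$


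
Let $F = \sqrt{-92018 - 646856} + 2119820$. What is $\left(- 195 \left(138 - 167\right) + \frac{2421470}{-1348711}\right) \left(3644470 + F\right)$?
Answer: $\frac{6278579323845450}{192673} + \frac{7624539235 i \sqrt{738874}}{1348711} \approx 3.2587 \cdot 10^{10} + 4.8594 \cdot 10^{6} i$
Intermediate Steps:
$F = 2119820 + i \sqrt{738874}$ ($F = \sqrt{-738874} + 2119820 = i \sqrt{738874} + 2119820 = 2119820 + i \sqrt{738874} \approx 2.1198 \cdot 10^{6} + 859.58 i$)
$\left(- 195 \left(138 - 167\right) + \frac{2421470}{-1348711}\right) \left(3644470 + F\right) = \left(- 195 \left(138 - 167\right) + \frac{2421470}{-1348711}\right) \left(3644470 + \left(2119820 + i \sqrt{738874}\right)\right) = \left(\left(-195\right) \left(-29\right) + 2421470 \left(- \frac{1}{1348711}\right)\right) \left(5764290 + i \sqrt{738874}\right) = \left(5655 - \frac{2421470}{1348711}\right) \left(5764290 + i \sqrt{738874}\right) = \frac{7624539235 \left(5764290 + i \sqrt{738874}\right)}{1348711} = \frac{6278579323845450}{192673} + \frac{7624539235 i \sqrt{738874}}{1348711}$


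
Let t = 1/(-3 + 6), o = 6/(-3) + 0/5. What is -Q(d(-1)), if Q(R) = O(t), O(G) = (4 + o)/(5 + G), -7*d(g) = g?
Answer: -3/8 ≈ -0.37500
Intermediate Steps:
d(g) = -g/7
o = -2 (o = 6*(-⅓) + 0*(⅕) = -2 + 0 = -2)
t = ⅓ (t = 1/3 = ⅓ ≈ 0.33333)
O(G) = 2/(5 + G) (O(G) = (4 - 2)/(5 + G) = 2/(5 + G))
Q(R) = 3/8 (Q(R) = 2/(5 + ⅓) = 2/(16/3) = 2*(3/16) = 3/8)
-Q(d(-1)) = -1*3/8 = -3/8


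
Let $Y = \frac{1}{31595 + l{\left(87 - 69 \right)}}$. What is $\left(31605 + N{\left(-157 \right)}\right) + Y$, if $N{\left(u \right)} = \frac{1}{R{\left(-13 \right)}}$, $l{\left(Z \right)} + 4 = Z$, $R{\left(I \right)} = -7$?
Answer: $\frac{6992985513}{221263} \approx 31605.0$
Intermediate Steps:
$l{\left(Z \right)} = -4 + Z$
$N{\left(u \right)} = - \frac{1}{7}$ ($N{\left(u \right)} = \frac{1}{-7} = - \frac{1}{7}$)
$Y = \frac{1}{31609}$ ($Y = \frac{1}{31595 + \left(-4 + \left(87 - 69\right)\right)} = \frac{1}{31595 + \left(-4 + 18\right)} = \frac{1}{31595 + 14} = \frac{1}{31609} \approx 3.1637 \cdot 10^{-5}$)
$\left(31605 + N{\left(-157 \right)}\right) + Y = \left(31605 - \frac{1}{7}\right) + \frac{1}{31609} = \frac{221234}{7} + \frac{1}{31609} = \frac{6992985513}{221263}$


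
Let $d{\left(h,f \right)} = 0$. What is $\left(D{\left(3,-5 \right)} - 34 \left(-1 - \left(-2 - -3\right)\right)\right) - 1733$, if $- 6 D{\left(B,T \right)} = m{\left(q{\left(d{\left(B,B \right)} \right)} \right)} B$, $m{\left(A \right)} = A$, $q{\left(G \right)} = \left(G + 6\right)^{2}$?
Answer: $-1683$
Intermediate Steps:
$q{\left(G \right)} = \left(6 + G\right)^{2}$
$D{\left(B,T \right)} = - 6 B$ ($D{\left(B,T \right)} = - \frac{\left(6 + 0\right)^{2} B}{6} = - \frac{6^{2} B}{6} = - \frac{36 B}{6} = - 6 B$)
$\left(D{\left(3,-5 \right)} - 34 \left(-1 - \left(-2 - -3\right)\right)\right) - 1733 = \left(\left(-6\right) 3 - 34 \left(-1 - \left(-2 - -3\right)\right)\right) - 1733 = \left(-18 - 34 \left(-1 - \left(-2 + 3\right)\right)\right) - 1733 = \left(-18 - 34 \left(-1 - 1\right)\right) - 1733 = \left(-18 - -68\right) - 1733 = \left(-18 + 68\right) - 1733 = 50 - 1733 = -1683$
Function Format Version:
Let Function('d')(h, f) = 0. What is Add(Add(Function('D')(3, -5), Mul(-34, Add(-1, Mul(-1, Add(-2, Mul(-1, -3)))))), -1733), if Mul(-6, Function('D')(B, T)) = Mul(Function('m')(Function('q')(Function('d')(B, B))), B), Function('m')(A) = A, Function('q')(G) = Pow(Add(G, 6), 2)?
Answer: -1683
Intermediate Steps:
Function('q')(G) = Pow(Add(6, G), 2)
Function('D')(B, T) = Mul(-6, B) (Function('D')(B, T) = Mul(Rational(-1, 6), Mul(Pow(Add(6, 0), 2), B)) = Mul(Rational(-1, 6), Mul(Pow(6, 2), B)) = Mul(Rational(-1, 6), Mul(36, B)) = Mul(-6, B))
Add(Add(Function('D')(3, -5), Mul(-34, Add(-1, Mul(-1, Add(-2, Mul(-1, -3)))))), -1733) = Add(Add(Mul(-6, 3), Mul(-34, Add(-1, Mul(-1, Add(-2, Mul(-1, -3)))))), -1733) = Add(Add(-18, Mul(-34, Add(-1, Mul(-1, Add(-2, 3))))), -1733) = Add(Add(-18, Mul(-34, Add(-1, Mul(-1, 1)))), -1733) = Add(Add(-18, Mul(-34, Add(-1, -1))), -1733) = Add(Add(-18, Mul(-34, -2)), -1733) = Add(Add(-18, 68), -1733) = Add(50, -1733) = -1683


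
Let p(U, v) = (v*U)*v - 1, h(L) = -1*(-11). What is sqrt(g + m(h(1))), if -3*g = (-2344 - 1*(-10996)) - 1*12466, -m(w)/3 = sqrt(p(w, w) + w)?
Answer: sqrt(11442 - 81*sqrt(149))/3 ≈ 34.080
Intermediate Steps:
h(L) = 11
p(U, v) = -1 + U*v**2 (p(U, v) = (U*v)*v - 1 = U*v**2 - 1 = -1 + U*v**2)
m(w) = -3*sqrt(-1 + w + w**3) (m(w) = -3*sqrt((-1 + w*w**2) + w) = -3*sqrt((-1 + w**3) + w) = -3*sqrt(-1 + w + w**3))
g = 3814/3 (g = -((-2344 - 1*(-10996)) - 1*12466)/3 = -((-2344 + 10996) - 12466)/3 = -(8652 - 12466)/3 = -1/3*(-3814) = 3814/3 ≈ 1271.3)
sqrt(g + m(h(1))) = sqrt(3814/3 - 3*sqrt(-1 + 11 + 11**3)) = sqrt(3814/3 - 3*sqrt(-1 + 11 + 1331)) = sqrt(3814/3 - 9*sqrt(149))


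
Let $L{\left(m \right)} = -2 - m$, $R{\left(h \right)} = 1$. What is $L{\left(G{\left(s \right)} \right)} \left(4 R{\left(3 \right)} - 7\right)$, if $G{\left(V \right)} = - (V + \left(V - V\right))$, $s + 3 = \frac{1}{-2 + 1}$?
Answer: $18$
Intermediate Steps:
$s = -4$ ($s = -3 + \frac{1}{-2 + 1} = -3 + \frac{1}{-1} = -3 - 1 = -4$)
$G{\left(V \right)} = - V$ ($G{\left(V \right)} = - (V + 0) = - V$)
$L{\left(G{\left(s \right)} \right)} \left(4 R{\left(3 \right)} - 7\right) = \left(-2 - \left(-1\right) \left(-4\right)\right) \left(4 \cdot 1 - 7\right) = \left(-2 - 4\right) \left(4 - 7\right) = \left(-2 - 4\right) \left(-3\right) = \left(-6\right) \left(-3\right) = 18$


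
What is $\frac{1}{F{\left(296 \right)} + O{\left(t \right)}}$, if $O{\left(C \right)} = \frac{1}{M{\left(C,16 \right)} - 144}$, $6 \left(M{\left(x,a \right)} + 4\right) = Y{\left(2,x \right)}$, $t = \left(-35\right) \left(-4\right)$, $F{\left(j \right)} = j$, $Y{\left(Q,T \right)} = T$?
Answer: $\frac{374}{110701} \approx 0.0033785$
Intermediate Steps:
$t = 140$
$M{\left(x,a \right)} = -4 + \frac{x}{6}$
$O{\left(C \right)} = \frac{1}{-148 + \frac{C}{6}}$ ($O{\left(C \right)} = \frac{1}{\left(-4 + \frac{C}{6}\right) - 144} = \frac{1}{-148 + \frac{C}{6}}$)
$\frac{1}{F{\left(296 \right)} + O{\left(t \right)}} = \frac{1}{296 + \frac{6}{-888 + 140}} = \frac{1}{296 + \frac{6}{-748}} = \frac{1}{296 + 6 \left(- \frac{1}{748}\right)} = \frac{1}{296 - \frac{3}{374}} = \frac{1}{\frac{110701}{374}} = \frac{374}{110701}$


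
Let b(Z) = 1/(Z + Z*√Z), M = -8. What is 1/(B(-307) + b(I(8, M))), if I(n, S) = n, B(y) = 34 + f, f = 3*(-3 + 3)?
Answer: 15224/517343 - 16*√2/517343 ≈ 0.029384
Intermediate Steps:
f = 0 (f = 3*0 = 0)
B(y) = 34 (B(y) = 34 + 0 = 34)
b(Z) = 1/(Z + Z^(3/2))
1/(B(-307) + b(I(8, M))) = 1/(34 + 1/(8 + 8^(3/2))) = 1/(34 + 1/(8 + 16*√2))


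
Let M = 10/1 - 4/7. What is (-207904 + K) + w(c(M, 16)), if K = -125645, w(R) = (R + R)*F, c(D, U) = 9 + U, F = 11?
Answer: -332999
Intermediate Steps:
M = 66/7 (M = 10*1 - 4*1/7 = 10 - 4/7 = 66/7 ≈ 9.4286)
w(R) = 22*R (w(R) = (R + R)*11 = (2*R)*11 = 22*R)
(-207904 + K) + w(c(M, 16)) = (-207904 - 125645) + 22*(9 + 16) = -333549 + 22*25 = -333549 + 550 = -332999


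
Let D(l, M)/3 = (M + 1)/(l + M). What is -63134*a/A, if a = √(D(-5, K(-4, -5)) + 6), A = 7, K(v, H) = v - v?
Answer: -189402*√15/35 ≈ -20959.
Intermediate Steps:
K(v, H) = 0
D(l, M) = 3*(1 + M)/(M + l) (D(l, M) = 3*((M + 1)/(l + M)) = 3*((1 + M)/(M + l)) = 3*(1 + M)/(M + l))
a = 3*√15/5 (a = √(3*(1 + 0)/(0 - 5) + 6) = √(3*1/(-5) + 6) = √(3*(-⅕)*1 + 6) = √(-⅗ + 6) = √(27/5) = 3*√15/5 ≈ 2.3238)
-63134*a/A = -63134*3*√15/5/7 = -189402*√15/35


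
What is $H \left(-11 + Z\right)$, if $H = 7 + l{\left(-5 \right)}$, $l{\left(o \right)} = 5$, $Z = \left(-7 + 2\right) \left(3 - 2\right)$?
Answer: $-192$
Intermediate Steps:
$Z = -5$ ($Z = \left(-5\right) 1 = -5$)
$H = 12$ ($H = 7 + 5 = 12$)
$H \left(-11 + Z\right) = 12 \left(-11 - 5\right) = 12 \left(-16\right) = -192$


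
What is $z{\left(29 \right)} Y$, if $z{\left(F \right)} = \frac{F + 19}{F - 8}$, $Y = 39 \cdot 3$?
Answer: $\frac{1872}{7} \approx 267.43$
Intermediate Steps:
$Y = 117$
$z{\left(F \right)} = \frac{19 + F}{-8 + F}$
$z{\left(29 \right)} Y = \frac{19 + 29}{-8 + 29} \cdot 117 = \frac{1}{21} \cdot 48 \cdot 117 = \frac{16}{7} \cdot 117 = \frac{1872}{7}$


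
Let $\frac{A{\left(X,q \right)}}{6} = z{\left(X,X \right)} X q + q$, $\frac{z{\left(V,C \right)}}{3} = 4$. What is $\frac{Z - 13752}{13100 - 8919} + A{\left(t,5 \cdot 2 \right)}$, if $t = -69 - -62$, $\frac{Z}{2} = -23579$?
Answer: $- \frac{20882290}{4181} \approx -4994.6$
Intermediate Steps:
$Z = -47158$ ($Z = 2 \left(-23579\right) = -47158$)
$z{\left(V,C \right)} = 12$ ($z{\left(V,C \right)} = 3 \cdot 4 = 12$)
$t = -7$ ($t = -69 + 62 = -7$)
$A{\left(X,q \right)} = 6 q + 72 X q$ ($A{\left(X,q \right)} = 6 \left(12 X q + q\right) = 6 \left(q + 12 X q\right) = 6 q + 72 X q$)
$\frac{Z - 13752}{13100 - 8919} + A{\left(t,5 \cdot 2 \right)} = \frac{-47158 - 13752}{13100 - 8919} + 6 \cdot 5 \cdot 2 \left(1 + 12 \left(-7\right)\right) = - \frac{60910}{4181} + 6 \cdot 10 \left(1 - 84\right) = \left(-60910\right) \frac{1}{4181} + 6 \cdot 10 \left(-83\right) = - \frac{60910}{4181} - 4980 = - \frac{20882290}{4181}$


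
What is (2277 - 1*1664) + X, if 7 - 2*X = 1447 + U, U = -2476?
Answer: 1131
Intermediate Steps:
X = 518 (X = 7/2 - (1447 - 2476)/2 = 7/2 - ½*(-1029) = 7/2 + 1029/2 = 518)
(2277 - 1*1664) + X = (2277 - 1*1664) + 518 = (2277 - 1664) + 518 = 613 + 518 = 1131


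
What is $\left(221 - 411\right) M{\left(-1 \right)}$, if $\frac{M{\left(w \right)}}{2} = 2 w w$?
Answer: $-760$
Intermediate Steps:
$M{\left(w \right)} = 4 w^{2}$ ($M{\left(w \right)} = 2 \cdot 2 w w = 2 \cdot 2 w^{2} = 4 w^{2}$)
$\left(221 - 411\right) M{\left(-1 \right)} = \left(221 - 411\right) 4 \left(-1\right)^{2} = - 190 \cdot 4 \cdot 1 = \left(-190\right) 4 = -760$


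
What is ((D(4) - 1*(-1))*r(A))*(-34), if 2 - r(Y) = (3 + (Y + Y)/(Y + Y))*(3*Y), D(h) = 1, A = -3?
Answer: -2584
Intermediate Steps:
r(Y) = 2 - 12*Y (r(Y) = 2 - (3 + (Y + Y)/(Y + Y))*3*Y = 2 - (3 + (2*Y)/((2*Y)))*3*Y = 2 - (3 + (2*Y)*(1/(2*Y)))*3*Y = 2 - (3 + 1)*3*Y = 2 - 4*3*Y = 2 - 12*Y)
((D(4) - 1*(-1))*r(A))*(-34) = ((1 - 1*(-1))*(2 - 12*(-3)))*(-34) = ((1 + 1)*(2 + 36))*(-34) = (2*38)*(-34) = 76*(-34) = -2584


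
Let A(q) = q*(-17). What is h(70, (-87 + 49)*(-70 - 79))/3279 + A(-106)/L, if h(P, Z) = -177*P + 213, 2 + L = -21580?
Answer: -44785462/11794563 ≈ -3.7971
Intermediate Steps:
L = -21582 (L = -2 - 21580 = -21582)
h(P, Z) = 213 - 177*P
A(q) = -17*q
h(70, (-87 + 49)*(-70 - 79))/3279 + A(-106)/L = (213 - 177*70)/3279 - 17*(-106)/(-21582) = (213 - 12390)*(1/3279) + 1802*(-1/21582) = -12177*1/3279 - 901/10791 = -4059/1093 - 901/10791 = -44785462/11794563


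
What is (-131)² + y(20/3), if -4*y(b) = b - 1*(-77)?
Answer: 205681/12 ≈ 17140.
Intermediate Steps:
y(b) = -77/4 - b/4 (y(b) = -(b - 1*(-77))/4 = -(b + 77)/4 = -(77 + b)/4 = -77/4 - b/4)
(-131)² + y(20/3) = (-131)² + (-77/4 - 5/3) = 17161 + (-77/4 - 5/3) = 17161 - 251/12 = 205681/12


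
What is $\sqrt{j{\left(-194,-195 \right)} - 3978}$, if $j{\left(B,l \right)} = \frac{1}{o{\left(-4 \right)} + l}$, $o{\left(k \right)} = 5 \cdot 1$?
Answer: $\frac{i \sqrt{143605990}}{190} \approx 63.071 i$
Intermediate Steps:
$o{\left(k \right)} = 5$
$j{\left(B,l \right)} = \frac{1}{5 + l}$
$\sqrt{j{\left(-194,-195 \right)} - 3978} = \sqrt{\frac{1}{5 - 195} - 3978} = \sqrt{\frac{1}{-190} - 3978} = \sqrt{- \frac{1}{190} - 3978} = \sqrt{- \frac{755821}{190}} = \frac{i \sqrt{143605990}}{190}$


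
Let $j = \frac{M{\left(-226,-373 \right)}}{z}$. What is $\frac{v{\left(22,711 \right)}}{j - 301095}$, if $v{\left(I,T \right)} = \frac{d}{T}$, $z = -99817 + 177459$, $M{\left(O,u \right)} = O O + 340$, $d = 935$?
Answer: $- \frac{36297635}{8310724917057} \approx -4.3676 \cdot 10^{-6}$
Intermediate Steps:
$M{\left(O,u \right)} = 340 + O^{2}$ ($M{\left(O,u \right)} = O^{2} + 340 = 340 + O^{2}$)
$z = 77642$
$v{\left(I,T \right)} = \frac{935}{T}$
$j = \frac{25708}{38821}$ ($j = \frac{340 + \left(-226\right)^{2}}{77642} = \left(340 + 51076\right) \frac{1}{77642} = 51416 \cdot \frac{1}{77642} = \frac{25708}{38821} \approx 0.66222$)
$\frac{v{\left(22,711 \right)}}{j - 301095} = \frac{935 \cdot \frac{1}{711}}{\frac{25708}{38821} - 301095} = \frac{935}{711 \left(- \frac{11688783287}{38821}\right)} = \frac{935}{711} \left(- \frac{38821}{11688783287}\right) = - \frac{36297635}{8310724917057}$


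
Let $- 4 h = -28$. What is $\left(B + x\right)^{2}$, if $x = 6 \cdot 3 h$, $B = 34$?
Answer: $25600$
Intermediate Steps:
$h = 7$ ($h = \left(- \frac{1}{4}\right) \left(-28\right) = 7$)
$x = 126$ ($x = 6 \cdot 3 \cdot 7 = 18 \cdot 7 = 126$)
$\left(B + x\right)^{2} = \left(34 + 126\right)^{2} = 160^{2} = 25600$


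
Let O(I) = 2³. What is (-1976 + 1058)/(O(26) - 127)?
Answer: 54/7 ≈ 7.7143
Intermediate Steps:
O(I) = 8
(-1976 + 1058)/(O(26) - 127) = (-1976 + 1058)/(8 - 127) = -918/(-119) = -918*(-1/119) = 54/7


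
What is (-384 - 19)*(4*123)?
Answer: -198276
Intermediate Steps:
(-384 - 19)*(4*123) = -403*492 = -198276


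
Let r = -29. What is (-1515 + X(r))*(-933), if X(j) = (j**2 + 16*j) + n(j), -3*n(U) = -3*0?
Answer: 1061754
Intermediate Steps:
n(U) = 0 (n(U) = -(-1)*0 = -1/3*0 = 0)
X(j) = j**2 + 16*j (X(j) = (j**2 + 16*j) + 0 = j**2 + 16*j)
(-1515 + X(r))*(-933) = (-1515 - 29*(16 - 29))*(-933) = (-1515 - 29*(-13))*(-933) = (-1515 + 377)*(-933) = -1138*(-933) = 1061754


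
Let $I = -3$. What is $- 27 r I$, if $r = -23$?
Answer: $-1863$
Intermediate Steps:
$- 27 r I = \left(-27\right) \left(-23\right) \left(-3\right) = 621 \left(-3\right) = -1863$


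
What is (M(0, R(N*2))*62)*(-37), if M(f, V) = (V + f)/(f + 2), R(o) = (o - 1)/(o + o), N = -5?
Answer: -12617/20 ≈ -630.85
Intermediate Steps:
R(o) = (-1 + o)/(2*o) (R(o) = (-1 + o)/((2*o)) = (-1 + o)*(1/(2*o)) = (-1 + o)/(2*o))
M(f, V) = (V + f)/(2 + f)
(M(0, R(N*2))*62)*(-37) = ((((-1 - 5*2)/(2*((-5*2))) + 0)/(2 + 0))*62)*(-37) = ((((½)*(-1 - 10)/(-10) + 0)/2)*62)*(-37) = ((((½)*(-⅒)*(-11) + 0)/2)*62)*(-37) = (((11/20 + 0)/2)*62)*(-37) = (((½)*(11/20))*62)*(-37) = ((11/40)*62)*(-37) = (341/20)*(-37) = -12617/20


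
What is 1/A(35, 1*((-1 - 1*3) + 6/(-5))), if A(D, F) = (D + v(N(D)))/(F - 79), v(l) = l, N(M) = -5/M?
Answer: -2947/1220 ≈ -2.4156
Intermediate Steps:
A(D, F) = (D - 5/D)/(-79 + F) (A(D, F) = (D - 5/D)/(F - 79) = (D - 5/D)/(-79 + F))
1/A(35, 1*((-1 - 1*3) + 6/(-5))) = 1/((-5 + 35²)/(35*(-79 + 1*((-1 - 1*3) + 6/(-5))))) = 1/((-5 + 1225)/(35*(-79 + 1*((-1 - 3) + 6*(-⅕))))) = 1/((1/35)*1220/(-79 + 1*(-4 - 6/5))) = 1/((1/35)*1220/(-79 + 1*(-26/5))) = 1/((1/35)*1220/(-79 - 26/5)) = 1/((1/35)*1220/(-421/5)) = 1/((1/35)*(-5/421)*1220) = 1/(-1220/2947) = -2947/1220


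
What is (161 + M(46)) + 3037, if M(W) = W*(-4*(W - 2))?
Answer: -4898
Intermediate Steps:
M(W) = W*(8 - 4*W) (M(W) = W*(-4*(-2 + W)) = W*(8 - 4*W))
(161 + M(46)) + 3037 = (161 + 4*46*(2 - 1*46)) + 3037 = (161 + 4*46*(2 - 46)) + 3037 = (161 + 4*46*(-44)) + 3037 = (161 - 8096) + 3037 = -7935 + 3037 = -4898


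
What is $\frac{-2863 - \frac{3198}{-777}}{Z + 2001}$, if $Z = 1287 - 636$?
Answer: $- \frac{246817}{228956} \approx -1.078$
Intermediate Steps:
$Z = 651$ ($Z = 1287 - 636 = 651$)
$\frac{-2863 - \frac{3198}{-777}}{Z + 2001} = \frac{-2863 - \frac{3198}{-777}}{651 + 2001} = \frac{-2863 - - \frac{1066}{259}}{2652} = \left(-2863 + \frac{1066}{259}\right) \frac{1}{2652} = \left(- \frac{740451}{259}\right) \frac{1}{2652} = - \frac{246817}{228956}$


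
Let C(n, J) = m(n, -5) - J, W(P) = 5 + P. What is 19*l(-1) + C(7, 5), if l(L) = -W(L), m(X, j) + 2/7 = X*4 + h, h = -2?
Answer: -387/7 ≈ -55.286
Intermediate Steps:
m(X, j) = -16/7 + 4*X (m(X, j) = -2/7 + (X*4 - 2) = -2/7 + (4*X - 2) = -2/7 + (-2 + 4*X) = -16/7 + 4*X)
C(n, J) = -16/7 - J + 4*n (C(n, J) = (-16/7 + 4*n) - J = -16/7 - J + 4*n)
l(L) = -5 - L (l(L) = -(5 + L) = -5 - L)
19*l(-1) + C(7, 5) = 19*(-5 - 1*(-1)) + (-16/7 - 1*5 + 4*7) = 19*(-5 + 1) + (-16/7 - 5 + 28) = 19*(-4) + 145/7 = -76 + 145/7 = -387/7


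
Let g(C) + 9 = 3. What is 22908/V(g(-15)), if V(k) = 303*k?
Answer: -3818/303 ≈ -12.601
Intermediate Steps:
g(C) = -6 (g(C) = -9 + 3 = -6)
22908/V(g(-15)) = 22908/((303*(-6))) = 22908/(-1818) = 22908*(-1/1818) = -3818/303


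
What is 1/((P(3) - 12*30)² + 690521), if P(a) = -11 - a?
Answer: 1/830397 ≈ 1.2042e-6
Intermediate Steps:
1/((P(3) - 12*30)² + 690521) = 1/(((-11 - 1*3) - 12*30)² + 690521) = 1/(((-11 - 3) - 360)² + 690521) = 1/((-14 - 360)² + 690521) = 1/((-374)² + 690521) = 1/(139876 + 690521) = 1/830397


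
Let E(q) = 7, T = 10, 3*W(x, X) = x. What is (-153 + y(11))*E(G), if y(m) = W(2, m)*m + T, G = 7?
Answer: -2849/3 ≈ -949.67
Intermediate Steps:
W(x, X) = x/3
y(m) = 10 + 2*m/3 (y(m) = ((⅓)*2)*m + 10 = 2*m/3 + 10 = 10 + 2*m/3)
(-153 + y(11))*E(G) = (-153 + (10 + (⅔)*11))*7 = (-153 + (10 + 22/3))*7 = (-153 + 52/3)*7 = -407/3*7 = -2849/3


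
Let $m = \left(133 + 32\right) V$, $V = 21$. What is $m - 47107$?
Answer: $-43642$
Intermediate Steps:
$m = 3465$ ($m = \left(133 + 32\right) 21 = 165 \cdot 21 = 3465$)
$m - 47107 = 3465 - 47107 = -43642$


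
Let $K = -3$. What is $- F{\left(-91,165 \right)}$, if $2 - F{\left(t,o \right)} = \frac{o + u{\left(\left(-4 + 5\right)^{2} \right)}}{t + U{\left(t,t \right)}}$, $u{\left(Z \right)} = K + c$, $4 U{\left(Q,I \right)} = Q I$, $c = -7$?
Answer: $- \frac{15214}{7917} \approx -1.9217$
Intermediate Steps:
$U{\left(Q,I \right)} = \frac{I Q}{4}$ ($U{\left(Q,I \right)} = \frac{Q I}{4} = \frac{I Q}{4}$)
$u{\left(Z \right)} = -10$ ($u{\left(Z \right)} = -3 - 7 = -10$)
$F{\left(t,o \right)} = 2 - \frac{-10 + o}{t + \frac{t^{2}}{4}}$ ($F{\left(t,o \right)} = 2 - \frac{o - 10}{t + \frac{t t}{4}} = 2 - \frac{-10 + o}{t + \frac{t^{2}}{4}}$)
$- F{\left(-91,165 \right)} = - \frac{2 \left(20 + \left(-91\right)^{2} - 330 + 4 \left(-91\right)\right)}{\left(-91\right) \left(4 - 91\right)} = - \frac{2 \left(-1\right) \left(20 + 8281 - 330 - 364\right)}{91 \left(-87\right)} = - \frac{2 \left(-1\right) \left(-1\right) 7607}{91 \cdot 87} = \left(-1\right) \frac{15214}{7917} = - \frac{15214}{7917}$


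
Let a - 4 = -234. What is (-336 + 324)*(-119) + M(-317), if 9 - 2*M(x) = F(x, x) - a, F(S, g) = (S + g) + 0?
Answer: 3269/2 ≈ 1634.5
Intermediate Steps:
a = -230 (a = 4 - 234 = -230)
F(S, g) = S + g
M(x) = -221/2 - x (M(x) = 9/2 - ((x + x) - 1*(-230))/2 = 9/2 - (2*x + 230)/2 = 9/2 - (230 + 2*x)/2 = 9/2 + (-115 - x) = -221/2 - x)
(-336 + 324)*(-119) + M(-317) = (-336 + 324)*(-119) + (-221/2 - 1*(-317)) = -12*(-119) + (-221/2 + 317) = 1428 + 413/2 = 3269/2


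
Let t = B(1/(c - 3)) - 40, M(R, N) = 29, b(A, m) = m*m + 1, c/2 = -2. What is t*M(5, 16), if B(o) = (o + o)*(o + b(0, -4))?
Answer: -63684/49 ≈ -1299.7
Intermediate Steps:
c = -4 (c = 2*(-2) = -4)
b(A, m) = 1 + m² (b(A, m) = m² + 1 = 1 + m²)
B(o) = 2*o*(17 + o) (B(o) = (o + o)*(o + (1 + (-4)²)) = (2*o)*(o + (1 + 16)) = (2*o)*(o + 17) = (2*o)*(17 + o) = 2*o*(17 + o))
t = -2196/49 (t = 2*(17 + 1/(-4 - 3))/(-4 - 3) - 40 = 2*(17 + 1/(-7))/(-7) - 40 = 2*(-⅐)*(17 - ⅐) - 40 = 2*(-⅐)*(118/7) - 40 = -236/49 - 40 = -2196/49 ≈ -44.816)
t*M(5, 16) = -2196/49*29 = -63684/49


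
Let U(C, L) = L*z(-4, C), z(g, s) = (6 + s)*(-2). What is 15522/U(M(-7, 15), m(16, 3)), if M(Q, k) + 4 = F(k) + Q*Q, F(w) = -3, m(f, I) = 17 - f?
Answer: -2587/16 ≈ -161.69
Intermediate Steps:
z(g, s) = -12 - 2*s
M(Q, k) = -7 + Q**2 (M(Q, k) = -4 + (-3 + Q*Q) = -4 + (-3 + Q**2) = -7 + Q**2)
U(C, L) = L*(-12 - 2*C)
15522/U(M(-7, 15), m(16, 3)) = 15522/((-2*(17 - 1*16)*(6 + (-7 + (-7)**2)))) = 15522/((-2*(17 - 16)*(6 + (-7 + 49)))) = 15522/((-2*1*(6 + 42))) = 15522/((-2*1*48)) = 15522/(-96) = 15522*(-1/96) = -2587/16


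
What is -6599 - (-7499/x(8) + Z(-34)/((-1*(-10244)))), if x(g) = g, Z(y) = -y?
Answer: -115995441/20488 ≈ -5661.6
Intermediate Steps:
-6599 - (-7499/x(8) + Z(-34)/((-1*(-10244)))) = -6599 - (-7499/8 + (-1*(-34))/((-1*(-10244)))) = -6599 - (-7499*1/8 + 34/10244) = -6599 - (-7499/8 + 34*(1/10244)) = -6599 - (-7499/8 + 17/5122) = -6599 - 1*(-19204871/20488) = -6599 + 19204871/20488 = -115995441/20488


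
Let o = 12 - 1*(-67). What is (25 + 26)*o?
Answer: 4029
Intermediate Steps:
o = 79 (o = 12 + 67 = 79)
(25 + 26)*o = (25 + 26)*79 = 51*79 = 4029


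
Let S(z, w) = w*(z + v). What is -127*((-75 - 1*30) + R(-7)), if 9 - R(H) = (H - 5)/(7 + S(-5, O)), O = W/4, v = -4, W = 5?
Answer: 213360/17 ≈ 12551.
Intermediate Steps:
O = 5/4 ≈ 1.2500
S(z, w) = w*(-4 + z) (S(z, w) = w*(z - 4) = w*(-4 + z))
R(H) = 133/17 + 4*H/17 (R(H) = 9 - (H - 5)/(7 + 5*(-4 - 5)/4) = 9 - (-5 + H)/(7 + (5/4)*(-9)) = 9 - (-5 + H)/(7 - 45/4) = 9 - (-5 + H)/(-17/4) = 9 - (-5 + H)*(-4)/17 = 9 - (20/17 - 4*H/17) = 9 + (-20/17 + 4*H/17) = 133/17 + 4*H/17)
-127*((-75 - 1*30) + R(-7)) = -127*((-75 - 1*30) + (133/17 + (4/17)*(-7))) = -127*((-75 - 30) + (133/17 - 28/17)) = -127*(-105 + 105/17) = -127*(-1680/17) = 213360/17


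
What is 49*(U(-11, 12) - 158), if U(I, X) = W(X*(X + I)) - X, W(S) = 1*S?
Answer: -7742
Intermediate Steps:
W(S) = S
U(I, X) = -X + X*(I + X) (U(I, X) = X*(X + I) - X = X*(I + X) - X = -X + X*(I + X))
49*(U(-11, 12) - 158) = 49*(12*(-1 - 11 + 12) - 158) = 49*(12*0 - 158) = 49*(0 - 158) = 49*(-158) = -7742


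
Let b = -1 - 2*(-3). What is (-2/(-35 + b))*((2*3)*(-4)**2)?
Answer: 32/5 ≈ 6.4000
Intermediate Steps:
b = 5 (b = -1 + 6 = 5)
(-2/(-35 + b))*((2*3)*(-4)**2) = (-2/(-35 + 5))*((2*3)*(-4)**2) = (-2/(-30))*(6*16) = -2*(-1/30)*96 = (1/15)*96 = 32/5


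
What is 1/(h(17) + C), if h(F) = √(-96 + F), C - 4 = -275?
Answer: -271/73520 - I*√79/73520 ≈ -0.0036861 - 0.00012089*I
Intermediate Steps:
C = -271 (C = 4 - 275 = -271)
1/(h(17) + C) = 1/(√(-96 + 17) - 271) = 1/(√(-79) - 271) = 1/(I*√79 - 271) = 1/(-271 + I*√79)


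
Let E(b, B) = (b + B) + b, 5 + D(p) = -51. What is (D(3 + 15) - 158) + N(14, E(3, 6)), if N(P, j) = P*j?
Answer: -46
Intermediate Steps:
D(p) = -56 (D(p) = -5 - 51 = -56)
E(b, B) = B + 2*b (E(b, B) = (B + b) + b = B + 2*b)
(D(3 + 15) - 158) + N(14, E(3, 6)) = (-56 - 158) + 14*(6 + 2*3) = -214 + 14*(6 + 6) = -214 + 14*12 = -214 + 168 = -46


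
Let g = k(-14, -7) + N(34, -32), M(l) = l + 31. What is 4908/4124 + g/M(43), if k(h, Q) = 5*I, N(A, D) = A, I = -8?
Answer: 42306/38147 ≈ 1.1090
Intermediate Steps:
k(h, Q) = -40 (k(h, Q) = 5*(-8) = -40)
M(l) = 31 + l
g = -6 (g = -40 + 34 = -6)
4908/4124 + g/M(43) = 4908/4124 - 6/(31 + 43) = 4908*(1/4124) - 6/74 = 1227/1031 - 6*1/74 = 1227/1031 - 3/37 = 42306/38147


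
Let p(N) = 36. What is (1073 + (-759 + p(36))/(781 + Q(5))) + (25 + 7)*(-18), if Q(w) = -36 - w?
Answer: 367057/740 ≈ 496.02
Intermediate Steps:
(1073 + (-759 + p(36))/(781 + Q(5))) + (25 + 7)*(-18) = (1073 + (-759 + 36)/(781 + (-36 - 1*5))) + (25 + 7)*(-18) = (1073 - 723/(781 + (-36 - 5))) + 32*(-18) = (1073 - 723/(781 - 41)) - 576 = (1073 - 723/740) - 576 = 793297/740 - 576 = 367057/740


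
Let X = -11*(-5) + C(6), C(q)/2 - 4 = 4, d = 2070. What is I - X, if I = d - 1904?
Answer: 95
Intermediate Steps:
C(q) = 16 (C(q) = 8 + 2*4 = 8 + 8 = 16)
I = 166 (I = 2070 - 1904 = 166)
X = 71 (X = -11*(-5) + 16 = 55 + 16 = 71)
I - X = 166 - 1*71 = 166 - 71 = 95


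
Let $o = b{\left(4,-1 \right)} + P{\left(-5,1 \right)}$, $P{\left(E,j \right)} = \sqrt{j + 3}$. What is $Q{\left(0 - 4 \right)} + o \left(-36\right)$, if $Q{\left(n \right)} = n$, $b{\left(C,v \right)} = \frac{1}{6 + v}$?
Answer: $- \frac{416}{5} \approx -83.2$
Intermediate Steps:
$P{\left(E,j \right)} = \sqrt{3 + j}$
$o = \frac{11}{5}$ ($o = \frac{1}{6 - 1} + \sqrt{3 + 1} = \frac{1}{5} + \sqrt{4} = \frac{1}{5} + 2 = \frac{11}{5} \approx 2.2$)
$Q{\left(0 - 4 \right)} + o \left(-36\right) = \left(0 - 4\right) + \frac{11}{5} \left(-36\right) = -4 - \frac{396}{5} = - \frac{416}{5}$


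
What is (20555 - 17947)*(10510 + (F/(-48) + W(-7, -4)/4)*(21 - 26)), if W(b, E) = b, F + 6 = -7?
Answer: 82288105/3 ≈ 2.7429e+7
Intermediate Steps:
F = -13 (F = -6 - 7 = -13)
(20555 - 17947)*(10510 + (F/(-48) + W(-7, -4)/4)*(21 - 26)) = (20555 - 17947)*(10510 + (-13/(-48) - 7/4)*(21 - 26)) = 2608*(10510 + (-13*(-1/48) - 7*¼)*(-5)) = 2608*(10510 + (13/48 - 7/4)*(-5)) = 2608*(10510 - 71/48*(-5)) = 2608*(10510 + 355/48) = 2608*(504835/48) = 82288105/3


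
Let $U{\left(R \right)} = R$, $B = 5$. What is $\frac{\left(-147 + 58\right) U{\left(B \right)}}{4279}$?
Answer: $- \frac{445}{4279} \approx -0.104$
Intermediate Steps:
$\frac{\left(-147 + 58\right) U{\left(B \right)}}{4279} = \frac{\left(-147 + 58\right) 5}{4279} = \left(-89\right) 5 \cdot \frac{1}{4279} = \left(-445\right) \frac{1}{4279} = - \frac{445}{4279}$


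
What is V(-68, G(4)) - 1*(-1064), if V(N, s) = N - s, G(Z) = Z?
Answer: 992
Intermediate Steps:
V(-68, G(4)) - 1*(-1064) = (-68 - 1*4) - 1*(-1064) = (-68 - 4) + 1064 = -72 + 1064 = 992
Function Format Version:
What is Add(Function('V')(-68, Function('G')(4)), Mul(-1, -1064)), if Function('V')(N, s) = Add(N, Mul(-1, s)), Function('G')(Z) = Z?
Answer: 992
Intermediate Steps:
Add(Function('V')(-68, Function('G')(4)), Mul(-1, -1064)) = Add(Add(-68, Mul(-1, 4)), Mul(-1, -1064)) = Add(Add(-68, -4), 1064) = Add(-72, 1064) = 992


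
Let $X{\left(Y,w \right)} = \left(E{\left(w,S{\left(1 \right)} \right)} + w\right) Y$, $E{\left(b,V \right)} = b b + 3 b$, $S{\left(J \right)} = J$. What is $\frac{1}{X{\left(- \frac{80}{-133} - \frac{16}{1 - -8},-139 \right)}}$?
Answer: $- \frac{133}{2935680} \approx -4.5305 \cdot 10^{-5}$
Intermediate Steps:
$E{\left(b,V \right)} = b^{2} + 3 b$
$X{\left(Y,w \right)} = Y \left(w + w \left(3 + w\right)\right)$ ($X{\left(Y,w \right)} = \left(w \left(3 + w\right) + w\right) Y = \left(w + w \left(3 + w\right)\right) Y = Y \left(w + w \left(3 + w\right)\right)$)
$\frac{1}{X{\left(- \frac{80}{-133} - \frac{16}{1 - -8},-139 \right)}} = \frac{1}{\left(- \frac{80}{-133} - \frac{16}{1 - -8}\right) \left(-139\right) \left(4 - 139\right)} = \frac{1}{\left(\left(-80\right) \left(- \frac{1}{133}\right) - \frac{16}{1 + 8}\right) \left(-139\right) \left(-135\right)} = \frac{1}{\left(\frac{80}{133} - \frac{16}{9}\right) \left(-139\right) \left(-135\right)} = \frac{1}{\left(- \frac{1408}{1197}\right) \left(-139\right) \left(-135\right)} = \frac{1}{- \frac{2935680}{133}} = - \frac{133}{2935680}$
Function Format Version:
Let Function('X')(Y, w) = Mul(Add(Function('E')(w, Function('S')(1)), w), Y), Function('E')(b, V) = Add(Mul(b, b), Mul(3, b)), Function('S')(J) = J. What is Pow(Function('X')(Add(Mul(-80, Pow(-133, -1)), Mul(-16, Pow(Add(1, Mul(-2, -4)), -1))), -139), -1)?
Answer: Rational(-133, 2935680) ≈ -4.5305e-5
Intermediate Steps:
Function('E')(b, V) = Add(Pow(b, 2), Mul(3, b))
Function('X')(Y, w) = Mul(Y, Add(w, Mul(w, Add(3, w)))) (Function('X')(Y, w) = Mul(Add(Mul(w, Add(3, w)), w), Y) = Mul(Add(w, Mul(w, Add(3, w))), Y) = Mul(Y, Add(w, Mul(w, Add(3, w)))))
Pow(Function('X')(Add(Mul(-80, Pow(-133, -1)), Mul(-16, Pow(Add(1, Mul(-2, -4)), -1))), -139), -1) = Pow(Mul(Add(Mul(-80, Pow(-133, -1)), Mul(-16, Pow(Add(1, Mul(-2, -4)), -1))), -139, Add(4, -139)), -1) = Pow(Mul(Add(Mul(-80, Rational(-1, 133)), Mul(-16, Pow(Add(1, 8), -1))), -139, -135), -1) = Pow(Mul(Add(Rational(80, 133), Mul(-16, Pow(9, -1))), -139, -135), -1) = Pow(Mul(Add(Rational(80, 133), Mul(-16, Rational(1, 9))), -139, -135), -1) = Pow(Mul(Add(Rational(80, 133), Rational(-16, 9)), -139, -135), -1) = Pow(Mul(Rational(-1408, 1197), -139, -135), -1) = Pow(Rational(-2935680, 133), -1) = Rational(-133, 2935680)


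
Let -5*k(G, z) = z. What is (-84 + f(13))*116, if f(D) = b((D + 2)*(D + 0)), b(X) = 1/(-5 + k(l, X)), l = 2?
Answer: -107213/11 ≈ -9746.6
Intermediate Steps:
k(G, z) = -z/5
b(X) = 1/(-5 - X/5)
f(D) = -5/(25 + D*(2 + D)) (f(D) = -5/(25 + (D + 2)*(D + 0)) = -5/(25 + (2 + D)*D) = -5/(25 + D*(2 + D)))
(-84 + f(13))*116 = (-84 - 5/(25 + 13*(2 + 13)))*116 = (-84 - 5/(25 + 13*15))*116 = (-84 - 5/(25 + 195))*116 = (-84 - 5/220)*116 = (-84 - 5*1/220)*116 = (-84 - 1/44)*116 = -3697/44*116 = -107213/11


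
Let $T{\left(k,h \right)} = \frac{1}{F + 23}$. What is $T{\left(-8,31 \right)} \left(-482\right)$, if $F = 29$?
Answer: $- \frac{241}{26} \approx -9.2692$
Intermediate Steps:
$T{\left(k,h \right)} = \frac{1}{52}$ ($T{\left(k,h \right)} = \frac{1}{29 + 23} = \frac{1}{52}$)
$T{\left(-8,31 \right)} \left(-482\right) = \frac{1}{52} \left(-482\right) = - \frac{241}{26}$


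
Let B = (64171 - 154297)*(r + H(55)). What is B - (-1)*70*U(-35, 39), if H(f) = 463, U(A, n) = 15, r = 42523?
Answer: -3874155186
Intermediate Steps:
B = -3874156236 (B = (64171 - 154297)*(42523 + 463) = -90126*42986 = -3874156236)
B - (-1)*70*U(-35, 39) = -3874156236 - (-1)*70*15 = -3874156236 - (-1)*1050 = -3874156236 - 1*(-1050) = -3874156236 + 1050 = -3874155186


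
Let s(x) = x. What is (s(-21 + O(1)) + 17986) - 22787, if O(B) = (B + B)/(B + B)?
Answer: -4821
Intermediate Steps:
O(B) = 1 (O(B) = (2*B)/((2*B)) = (2*B)*(1/(2*B)) = 1)
(s(-21 + O(1)) + 17986) - 22787 = ((-21 + 1) + 17986) - 22787 = (-20 + 17986) - 22787 = 17966 - 22787 = -4821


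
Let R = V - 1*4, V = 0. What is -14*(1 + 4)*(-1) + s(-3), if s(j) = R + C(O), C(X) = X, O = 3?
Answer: 69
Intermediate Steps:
R = -4 (R = 0 - 1*4 = 0 - 4 = -4)
s(j) = -1 (s(j) = -4 + 3 = -1)
-14*(1 + 4)*(-1) + s(-3) = -14*(1 + 4)*(-1) - 1 = -70*(-1) - 1 = -14*(-5) - 1 = 70 - 1 = 69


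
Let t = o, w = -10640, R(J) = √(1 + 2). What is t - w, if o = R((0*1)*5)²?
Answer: 10643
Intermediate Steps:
R(J) = √3
o = 3 (o = (√3)² = 3)
t = 3
t - w = 3 - 1*(-10640) = 3 + 10640 = 10643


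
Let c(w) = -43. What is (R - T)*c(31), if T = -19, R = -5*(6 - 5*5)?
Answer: -4902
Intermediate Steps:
R = 95 (R = -5*(6 - 25) = -5*(-19) = 95)
(R - T)*c(31) = (95 - 1*(-19))*(-43) = (95 + 19)*(-43) = 114*(-43) = -4902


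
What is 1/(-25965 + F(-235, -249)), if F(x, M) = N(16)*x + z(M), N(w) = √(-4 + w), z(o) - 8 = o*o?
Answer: 9011/324626809 + 235*√3/649253618 ≈ 2.8385e-5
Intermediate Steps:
z(o) = 8 + o² (z(o) = 8 + o*o = 8 + o²)
F(x, M) = 8 + M² + 2*x*√3 (F(x, M) = √(-4 + 16)*x + (8 + M²) = √12*x + (8 + M²) = (2*√3)*x + (8 + M²) = 2*x*√3 + (8 + M²) = 8 + M² + 2*x*√3)
1/(-25965 + F(-235, -249)) = 1/(-25965 + (8 + (-249)² + 2*(-235)*√3)) = 1/(-25965 + (8 + 62001 - 470*√3)) = 1/(-25965 + (62009 - 470*√3)) = 1/(36044 - 470*√3)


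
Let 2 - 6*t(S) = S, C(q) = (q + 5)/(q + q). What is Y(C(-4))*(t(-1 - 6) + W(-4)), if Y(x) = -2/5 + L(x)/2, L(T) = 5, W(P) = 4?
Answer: 231/20 ≈ 11.550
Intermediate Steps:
C(q) = (5 + q)/(2*q) (C(q) = (5 + q)/((2*q)) = (5 + q)*(1/(2*q)) = (5 + q)/(2*q))
t(S) = ⅓ - S/6
Y(x) = 21/10 (Y(x) = -2/5 + 5/2 = -2*⅕ + 5*(½) = -⅖ + 5/2 = 21/10)
Y(C(-4))*(t(-1 - 6) + W(-4)) = 21*((⅓ - (-1 - 6)/6) + 4)/10 = 21*((⅓ - ⅙*(-7)) + 4)/10 = 21*((⅓ + 7/6) + 4)/10 = 21*(3/2 + 4)/10 = (21/10)*(11/2) = 231/20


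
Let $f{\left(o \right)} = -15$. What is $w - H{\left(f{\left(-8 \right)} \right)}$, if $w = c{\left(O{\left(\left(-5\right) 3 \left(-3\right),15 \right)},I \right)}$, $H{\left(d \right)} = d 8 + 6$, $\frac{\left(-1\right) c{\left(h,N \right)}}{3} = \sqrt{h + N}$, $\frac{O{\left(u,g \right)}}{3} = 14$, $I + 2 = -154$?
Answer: $114 - 3 i \sqrt{114} \approx 114.0 - 32.031 i$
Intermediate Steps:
$I = -156$ ($I = -2 - 154 = -156$)
$O{\left(u,g \right)} = 42$ ($O{\left(u,g \right)} = 3 \cdot 14 = 42$)
$c{\left(h,N \right)} = - 3 \sqrt{N + h}$ ($c{\left(h,N \right)} = - 3 \sqrt{h + N} = - 3 \sqrt{N + h}$)
$H{\left(d \right)} = 6 + 8 d$ ($H{\left(d \right)} = 8 d + 6 = 6 + 8 d$)
$w = - 3 i \sqrt{114}$ ($w = - 3 \sqrt{-156 + 42} = - 3 \sqrt{-114} = - 3 i \sqrt{114} \approx - 32.031 i$)
$w - H{\left(f{\left(-8 \right)} \right)} = - 3 i \sqrt{114} - \left(6 + 8 \left(-15\right)\right) = - 3 i \sqrt{114} - \left(6 - 120\right) = - 3 i \sqrt{114} - -114 = - 3 i \sqrt{114} + 114 = 114 - 3 i \sqrt{114}$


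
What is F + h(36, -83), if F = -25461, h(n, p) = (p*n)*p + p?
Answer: 222460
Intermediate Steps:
h(n, p) = p + n*p² (h(n, p) = (n*p)*p + p = n*p² + p = p + n*p²)
F + h(36, -83) = -25461 - 83*(1 + 36*(-83)) = -25461 - 83*(1 - 2988) = -25461 - 83*(-2987) = -25461 + 247921 = 222460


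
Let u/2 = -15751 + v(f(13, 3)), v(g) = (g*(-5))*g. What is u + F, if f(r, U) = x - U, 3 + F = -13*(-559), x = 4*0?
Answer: -24328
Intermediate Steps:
x = 0
F = 7264 (F = -3 - 13*(-559) = -3 + 7267 = 7264)
f(r, U) = -U (f(r, U) = 0 - U = -U)
v(g) = -5*g² (v(g) = (-5*g)*g = -5*g²)
u = -31592 (u = 2*(-15751 - 5*(-1*3)²) = 2*(-15751 - 5*(-3)²) = 2*(-15751 - 5*9) = 2*(-15751 - 45) = 2*(-15796) = -31592)
u + F = -31592 + 7264 = -24328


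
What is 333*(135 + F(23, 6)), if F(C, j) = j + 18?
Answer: 52947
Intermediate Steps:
F(C, j) = 18 + j
333*(135 + F(23, 6)) = 333*(135 + (18 + 6)) = 333*(135 + 24) = 333*159 = 52947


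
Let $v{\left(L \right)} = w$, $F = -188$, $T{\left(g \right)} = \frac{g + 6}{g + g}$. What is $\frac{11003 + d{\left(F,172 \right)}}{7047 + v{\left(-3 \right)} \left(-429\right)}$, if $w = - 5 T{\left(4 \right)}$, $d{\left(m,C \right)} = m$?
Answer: $\frac{2060}{1853} \approx 1.1117$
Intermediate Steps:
$T{\left(g \right)} = \frac{6 + g}{2 g}$
$w = - \frac{25}{4}$ ($w = - 5 \frac{6 + 4}{2 \cdot 4} = - 5 \cdot \frac{1}{2} \cdot \frac{1}{4} \cdot 10 = \left(-5\right) \frac{5}{4} = - \frac{25}{4} \approx -6.25$)
$v{\left(L \right)} = - \frac{25}{4}$
$\frac{11003 + d{\left(F,172 \right)}}{7047 + v{\left(-3 \right)} \left(-429\right)} = \frac{11003 - 188}{7047 - - \frac{10725}{4}} = \frac{10815}{7047 + \frac{10725}{4}} = \frac{10815}{\frac{38913}{4}} = 10815 \cdot \frac{4}{38913} = \frac{2060}{1853}$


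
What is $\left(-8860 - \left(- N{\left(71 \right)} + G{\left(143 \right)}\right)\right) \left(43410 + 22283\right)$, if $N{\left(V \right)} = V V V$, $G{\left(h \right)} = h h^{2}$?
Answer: $-169169723108$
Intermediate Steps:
$G{\left(h \right)} = h^{3}$
$N{\left(V \right)} = V^{3}$ ($N{\left(V \right)} = V^{2} V = V^{3}$)
$\left(-8860 - \left(- N{\left(71 \right)} + G{\left(143 \right)}\right)\right) \left(43410 + 22283\right) = \left(-8860 + \left(71^{3} - 143^{3}\right)\right) \left(43410 + 22283\right) = \left(-8860 + \left(357911 - 2924207\right)\right) 65693 = \left(-8860 - 2566296\right) 65693 = \left(-2575156\right) 65693 = -169169723108$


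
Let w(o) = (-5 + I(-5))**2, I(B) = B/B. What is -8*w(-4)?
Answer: -128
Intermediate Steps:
I(B) = 1
w(o) = 16 (w(o) = (-5 + 1)**2 = (-4)**2 = 16)
-8*w(-4) = -8*16 = -128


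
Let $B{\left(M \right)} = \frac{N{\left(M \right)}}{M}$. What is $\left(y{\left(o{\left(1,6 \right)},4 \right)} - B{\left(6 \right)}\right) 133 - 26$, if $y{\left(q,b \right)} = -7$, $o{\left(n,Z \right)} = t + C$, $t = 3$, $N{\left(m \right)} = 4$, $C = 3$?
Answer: $- \frac{3137}{3} \approx -1045.7$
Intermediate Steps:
$o{\left(n,Z \right)} = 6$ ($o{\left(n,Z \right)} = 3 + 3 = 6$)
$B{\left(M \right)} = \frac{4}{M}$
$\left(y{\left(o{\left(1,6 \right)},4 \right)} - B{\left(6 \right)}\right) 133 - 26 = \left(-7 - \frac{4}{6}\right) 133 - 26 = \left(-7 - 4 \cdot \frac{1}{6}\right) 133 - 26 = \left(-7 - \frac{2}{3}\right) 133 - 26 = \left(- \frac{23}{3}\right) 133 - 26 = - \frac{3059}{3} - 26 = - \frac{3137}{3}$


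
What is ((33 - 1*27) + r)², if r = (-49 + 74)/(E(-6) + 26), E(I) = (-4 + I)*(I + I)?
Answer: 811801/21316 ≈ 38.084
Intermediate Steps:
E(I) = 2*I*(-4 + I) (E(I) = (-4 + I)*(2*I) = 2*I*(-4 + I))
r = 25/146 (r = (-49 + 74)/(2*(-6)*(-4 - 6) + 26) = 25/(2*(-6)*(-10) + 26) = 25/(120 + 26) = 25/146 ≈ 0.17123)
((33 - 1*27) + r)² = ((33 - 1*27) + 25/146)² = ((33 - 27) + 25/146)² = (6 + 25/146)² = (901/146)² = 811801/21316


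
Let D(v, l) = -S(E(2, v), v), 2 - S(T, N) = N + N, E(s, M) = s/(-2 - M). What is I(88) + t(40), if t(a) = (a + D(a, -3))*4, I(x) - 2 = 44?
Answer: 518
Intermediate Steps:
I(x) = 46 (I(x) = 2 + 44 = 46)
S(T, N) = 2 - 2*N (S(T, N) = 2 - (N + N) = 2 - 2*N)
D(v, l) = -2 + 2*v (D(v, l) = -(2 - 2*v) = -2 + 2*v)
t(a) = -8 + 12*a (t(a) = (a + (-2 + 2*a))*4 = (-2 + 3*a)*4 = -8 + 12*a)
I(88) + t(40) = 46 + (-8 + 12*40) = 46 + (-8 + 480) = 46 + 472 = 518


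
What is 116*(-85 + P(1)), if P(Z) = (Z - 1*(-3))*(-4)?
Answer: -11716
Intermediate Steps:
P(Z) = -12 - 4*Z (P(Z) = (Z + 3)*(-4) = (3 + Z)*(-4) = -12 - 4*Z)
116*(-85 + P(1)) = 116*(-85 + (-12 - 4*1)) = 116*(-85 + (-12 - 4)) = 116*(-85 - 16) = 116*(-101) = -11716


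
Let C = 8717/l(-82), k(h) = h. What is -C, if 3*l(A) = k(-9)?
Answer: 8717/3 ≈ 2905.7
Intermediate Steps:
l(A) = -3 (l(A) = (⅓)*(-9) = -3)
C = -8717/3 (C = 8717/(-3) = 8717*(-⅓) = -8717/3 ≈ -2905.7)
-C = -1*(-8717/3) = 8717/3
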